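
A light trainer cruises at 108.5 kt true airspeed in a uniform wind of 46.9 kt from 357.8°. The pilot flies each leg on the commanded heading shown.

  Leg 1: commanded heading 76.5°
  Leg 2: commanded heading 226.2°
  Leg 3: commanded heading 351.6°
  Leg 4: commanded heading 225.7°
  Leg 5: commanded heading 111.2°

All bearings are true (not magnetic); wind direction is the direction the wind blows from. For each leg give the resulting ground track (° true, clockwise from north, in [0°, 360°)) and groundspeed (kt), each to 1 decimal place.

Leg 1: heading 76.5°; drift +24.8° → track 101.3°, groundspeed 109.4 kt
Leg 2: heading 226.2°; drift -14.1° → track 212.1°, groundspeed 144.0 kt
Leg 3: heading 351.6°; drift -4.7° → track 346.9°, groundspeed 62.1 kt
Leg 4: heading 225.7°; drift -14.0° → track 211.7°, groundspeed 144.2 kt
Leg 5: heading 111.2°; drift +18.7° → track 129.9°, groundspeed 134.2 kt

Leg 1: track=101.3°, groundspeed=109.4 kt
Leg 2: track=212.1°, groundspeed=144.0 kt
Leg 3: track=346.9°, groundspeed=62.1 kt
Leg 4: track=211.7°, groundspeed=144.2 kt
Leg 5: track=129.9°, groundspeed=134.2 kt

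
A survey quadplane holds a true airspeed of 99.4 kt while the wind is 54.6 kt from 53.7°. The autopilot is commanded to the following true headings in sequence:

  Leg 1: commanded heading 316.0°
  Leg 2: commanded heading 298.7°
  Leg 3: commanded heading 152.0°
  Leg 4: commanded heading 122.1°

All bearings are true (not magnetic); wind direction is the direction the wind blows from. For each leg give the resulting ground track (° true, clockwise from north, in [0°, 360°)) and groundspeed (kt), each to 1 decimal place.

Leg 1: heading 316.0°; drift -26.9° → track 289.1°, groundspeed 119.6 kt
Leg 2: heading 298.7°; drift -22.0° → track 276.7°, groundspeed 132.1 kt
Leg 3: heading 152.0°; drift +26.7° → track 178.7°, groundspeed 120.1 kt
Leg 4: heading 122.1°; drift +32.6° → track 154.7°, groundspeed 94.2 kt

Leg 1: track=289.1°, groundspeed=119.6 kt
Leg 2: track=276.7°, groundspeed=132.1 kt
Leg 3: track=178.7°, groundspeed=120.1 kt
Leg 4: track=154.7°, groundspeed=94.2 kt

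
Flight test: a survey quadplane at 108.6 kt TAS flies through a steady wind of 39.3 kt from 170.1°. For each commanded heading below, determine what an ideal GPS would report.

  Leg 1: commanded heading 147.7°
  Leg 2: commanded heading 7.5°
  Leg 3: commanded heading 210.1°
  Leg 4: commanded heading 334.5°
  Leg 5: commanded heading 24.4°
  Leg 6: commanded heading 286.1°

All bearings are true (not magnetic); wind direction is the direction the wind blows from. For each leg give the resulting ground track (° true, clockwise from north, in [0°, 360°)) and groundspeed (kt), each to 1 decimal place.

Leg 1: track=136.0°, groundspeed=73.8 kt
Leg 2: track=2.9°, groundspeed=146.6 kt
Leg 3: track=227.9°, groundspeed=82.5 kt
Leg 4: track=338.6°, groundspeed=146.8 kt
Leg 5: track=15.5°, groundspeed=142.8 kt
Leg 6: track=301.8°, groundspeed=130.7 kt

Leg 1: heading 147.7°; drift -11.7° → track 136.0°, groundspeed 73.8 kt
Leg 2: heading 7.5°; drift -4.6° → track 2.9°, groundspeed 146.6 kt
Leg 3: heading 210.1°; drift +17.8° → track 227.9°, groundspeed 82.5 kt
Leg 4: heading 334.5°; drift +4.1° → track 338.6°, groundspeed 146.8 kt
Leg 5: heading 24.4°; drift -8.9° → track 15.5°, groundspeed 142.8 kt
Leg 6: heading 286.1°; drift +15.7° → track 301.8°, groundspeed 130.7 kt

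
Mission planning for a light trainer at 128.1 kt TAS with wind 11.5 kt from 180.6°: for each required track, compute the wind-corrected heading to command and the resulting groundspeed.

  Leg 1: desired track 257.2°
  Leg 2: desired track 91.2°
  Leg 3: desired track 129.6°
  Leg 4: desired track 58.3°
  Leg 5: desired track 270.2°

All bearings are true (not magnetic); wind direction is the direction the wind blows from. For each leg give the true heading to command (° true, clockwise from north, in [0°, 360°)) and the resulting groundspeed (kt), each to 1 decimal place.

Leg 1: heading=252.2°, groundspeed=124.9 kt
Leg 2: heading=96.4°, groundspeed=127.5 kt
Leg 3: heading=133.6°, groundspeed=120.6 kt
Leg 4: heading=62.7°, groundspeed=133.9 kt
Leg 5: heading=265.0°, groundspeed=127.5 kt

Leg 1: desired track 257.2°; wind correction -5.0° → command heading 252.2°, groundspeed 124.9 kt
Leg 2: desired track 91.2°; wind correction +5.2° → command heading 96.4°, groundspeed 127.5 kt
Leg 3: desired track 129.6°; wind correction +4.0° → command heading 133.6°, groundspeed 120.6 kt
Leg 4: desired track 58.3°; wind correction +4.4° → command heading 62.7°, groundspeed 133.9 kt
Leg 5: desired track 270.2°; wind correction -5.2° → command heading 265.0°, groundspeed 127.5 kt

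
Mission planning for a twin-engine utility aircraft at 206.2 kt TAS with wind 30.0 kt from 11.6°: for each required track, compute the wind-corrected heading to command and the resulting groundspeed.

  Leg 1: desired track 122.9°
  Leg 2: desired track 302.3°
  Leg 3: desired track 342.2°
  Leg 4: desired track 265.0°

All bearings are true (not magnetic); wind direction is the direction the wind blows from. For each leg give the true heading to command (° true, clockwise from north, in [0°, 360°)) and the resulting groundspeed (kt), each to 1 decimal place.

Leg 1: heading=115.1°, groundspeed=215.2 kt
Leg 2: heading=310.1°, groundspeed=193.7 kt
Leg 3: heading=346.3°, groundspeed=179.5 kt
Leg 4: heading=273.0°, groundspeed=212.8 kt

Leg 1: desired track 122.9°; wind correction -7.8° → command heading 115.1°, groundspeed 215.2 kt
Leg 2: desired track 302.3°; wind correction +7.8° → command heading 310.1°, groundspeed 193.7 kt
Leg 3: desired track 342.2°; wind correction +4.1° → command heading 346.3°, groundspeed 179.5 kt
Leg 4: desired track 265.0°; wind correction +8.0° → command heading 273.0°, groundspeed 212.8 kt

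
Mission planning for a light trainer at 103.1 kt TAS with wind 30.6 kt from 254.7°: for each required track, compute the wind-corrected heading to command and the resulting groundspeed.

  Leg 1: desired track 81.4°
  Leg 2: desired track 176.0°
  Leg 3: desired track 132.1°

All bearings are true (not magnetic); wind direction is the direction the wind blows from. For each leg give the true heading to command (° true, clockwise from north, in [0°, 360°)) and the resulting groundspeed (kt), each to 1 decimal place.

Leg 1: desired track 81.4°; wind correction +2.0° → command heading 83.4°, groundspeed 133.4 kt
Leg 2: desired track 176.0°; wind correction +16.9° → command heading 192.9°, groundspeed 92.6 kt
Leg 3: desired track 132.1°; wind correction +14.5° → command heading 146.6°, groundspeed 116.3 kt

Leg 1: heading=83.4°, groundspeed=133.4 kt
Leg 2: heading=192.9°, groundspeed=92.6 kt
Leg 3: heading=146.6°, groundspeed=116.3 kt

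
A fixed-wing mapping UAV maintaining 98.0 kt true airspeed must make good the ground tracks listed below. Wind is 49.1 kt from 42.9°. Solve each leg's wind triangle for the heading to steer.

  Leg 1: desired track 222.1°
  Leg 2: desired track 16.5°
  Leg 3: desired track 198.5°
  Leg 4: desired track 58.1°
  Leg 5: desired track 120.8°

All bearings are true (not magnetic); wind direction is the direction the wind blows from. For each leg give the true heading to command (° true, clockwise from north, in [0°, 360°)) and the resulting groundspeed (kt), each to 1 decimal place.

Leg 1: desired track 222.1°; wind correction -0.4° → command heading 221.7°, groundspeed 147.1 kt
Leg 2: desired track 16.5°; wind correction +12.9° → command heading 29.4°, groundspeed 51.6 kt
Leg 3: desired track 198.5°; wind correction -11.9° → command heading 186.6°, groundspeed 140.6 kt
Leg 4: desired track 58.1°; wind correction -7.5° → command heading 50.6°, groundspeed 49.8 kt
Leg 5: desired track 120.8°; wind correction -29.3° → command heading 91.5°, groundspeed 75.1 kt

Leg 1: heading=221.7°, groundspeed=147.1 kt
Leg 2: heading=29.4°, groundspeed=51.6 kt
Leg 3: heading=186.6°, groundspeed=140.6 kt
Leg 4: heading=50.6°, groundspeed=49.8 kt
Leg 5: heading=91.5°, groundspeed=75.1 kt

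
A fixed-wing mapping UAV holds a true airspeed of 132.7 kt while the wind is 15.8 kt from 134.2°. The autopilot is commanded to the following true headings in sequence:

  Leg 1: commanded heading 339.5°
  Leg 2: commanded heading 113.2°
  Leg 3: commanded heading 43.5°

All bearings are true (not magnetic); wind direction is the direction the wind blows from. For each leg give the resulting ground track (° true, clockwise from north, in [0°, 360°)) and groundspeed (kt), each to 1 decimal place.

Leg 1: heading 339.5°; drift -2.6° → track 336.9°, groundspeed 147.1 kt
Leg 2: heading 113.2°; drift -2.7° → track 110.5°, groundspeed 118.1 kt
Leg 3: heading 43.5°; drift -6.8° → track 36.7°, groundspeed 133.8 kt

Leg 1: track=336.9°, groundspeed=147.1 kt
Leg 2: track=110.5°, groundspeed=118.1 kt
Leg 3: track=36.7°, groundspeed=133.8 kt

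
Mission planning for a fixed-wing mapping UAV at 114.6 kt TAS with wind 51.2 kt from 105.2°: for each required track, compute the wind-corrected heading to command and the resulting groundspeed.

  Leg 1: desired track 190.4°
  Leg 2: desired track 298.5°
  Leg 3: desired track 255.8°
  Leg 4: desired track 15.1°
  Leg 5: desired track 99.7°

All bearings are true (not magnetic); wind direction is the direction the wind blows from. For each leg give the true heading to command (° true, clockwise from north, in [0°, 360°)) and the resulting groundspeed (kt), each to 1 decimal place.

Leg 1: heading=164.0°, groundspeed=98.3 kt
Leg 2: heading=304.4°, groundspeed=163.8 kt
Leg 3: heading=243.1°, groundspeed=156.4 kt
Leg 4: heading=41.6°, groundspeed=102.6 kt
Leg 5: heading=102.2°, groundspeed=63.5 kt

Leg 1: desired track 190.4°; wind correction -26.4° → command heading 164.0°, groundspeed 98.3 kt
Leg 2: desired track 298.5°; wind correction +5.9° → command heading 304.4°, groundspeed 163.8 kt
Leg 3: desired track 255.8°; wind correction -12.7° → command heading 243.1°, groundspeed 156.4 kt
Leg 4: desired track 15.1°; wind correction +26.5° → command heading 41.6°, groundspeed 102.6 kt
Leg 5: desired track 99.7°; wind correction +2.5° → command heading 102.2°, groundspeed 63.5 kt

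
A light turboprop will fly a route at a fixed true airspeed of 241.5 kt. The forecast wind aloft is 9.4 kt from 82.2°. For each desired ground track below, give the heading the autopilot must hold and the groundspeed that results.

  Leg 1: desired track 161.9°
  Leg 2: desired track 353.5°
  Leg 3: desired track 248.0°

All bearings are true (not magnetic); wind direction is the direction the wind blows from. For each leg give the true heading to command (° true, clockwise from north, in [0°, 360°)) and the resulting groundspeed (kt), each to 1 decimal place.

Leg 1: heading=159.7°, groundspeed=239.6 kt
Leg 2: heading=355.7°, groundspeed=241.1 kt
Leg 3: heading=247.5°, groundspeed=250.6 kt

Leg 1: desired track 161.9°; wind correction -2.2° → command heading 159.7°, groundspeed 239.6 kt
Leg 2: desired track 353.5°; wind correction +2.2° → command heading 355.7°, groundspeed 241.1 kt
Leg 3: desired track 248.0°; wind correction -0.5° → command heading 247.5°, groundspeed 250.6 kt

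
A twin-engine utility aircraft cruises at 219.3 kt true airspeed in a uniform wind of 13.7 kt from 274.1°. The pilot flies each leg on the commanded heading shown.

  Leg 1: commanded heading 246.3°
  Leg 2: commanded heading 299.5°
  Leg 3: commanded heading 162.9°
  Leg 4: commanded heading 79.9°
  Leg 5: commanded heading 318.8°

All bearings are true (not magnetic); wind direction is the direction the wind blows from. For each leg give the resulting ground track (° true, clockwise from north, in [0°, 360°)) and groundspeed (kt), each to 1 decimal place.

Leg 1: track=244.5°, groundspeed=207.3 kt
Leg 2: track=301.1°, groundspeed=207.0 kt
Leg 3: track=159.6°, groundspeed=224.6 kt
Leg 4: track=80.7°, groundspeed=232.6 kt
Leg 5: track=321.4°, groundspeed=209.8 kt

Leg 1: heading 246.3°; drift -1.8° → track 244.5°, groundspeed 207.3 kt
Leg 2: heading 299.5°; drift +1.6° → track 301.1°, groundspeed 207.0 kt
Leg 3: heading 162.9°; drift -3.3° → track 159.6°, groundspeed 224.6 kt
Leg 4: heading 79.9°; drift +0.8° → track 80.7°, groundspeed 232.6 kt
Leg 5: heading 318.8°; drift +2.6° → track 321.4°, groundspeed 209.8 kt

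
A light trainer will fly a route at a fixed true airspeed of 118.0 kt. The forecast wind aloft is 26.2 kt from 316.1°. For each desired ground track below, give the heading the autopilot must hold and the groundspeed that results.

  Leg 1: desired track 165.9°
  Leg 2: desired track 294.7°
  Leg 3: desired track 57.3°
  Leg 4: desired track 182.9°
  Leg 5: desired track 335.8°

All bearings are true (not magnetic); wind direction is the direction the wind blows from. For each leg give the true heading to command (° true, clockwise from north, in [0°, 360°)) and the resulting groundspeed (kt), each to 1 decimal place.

Leg 1: desired track 165.9°; wind correction +6.3° → command heading 172.2°, groundspeed 140.0 kt
Leg 2: desired track 294.7°; wind correction +4.6° → command heading 299.3°, groundspeed 93.2 kt
Leg 3: desired track 57.3°; wind correction -12.6° → command heading 44.7°, groundspeed 120.3 kt
Leg 4: desired track 182.9°; wind correction +9.3° → command heading 192.2°, groundspeed 134.4 kt
Leg 5: desired track 335.8°; wind correction -4.3° → command heading 331.5°, groundspeed 93.0 kt

Leg 1: heading=172.2°, groundspeed=140.0 kt
Leg 2: heading=299.3°, groundspeed=93.2 kt
Leg 3: heading=44.7°, groundspeed=120.3 kt
Leg 4: heading=192.2°, groundspeed=134.4 kt
Leg 5: heading=331.5°, groundspeed=93.0 kt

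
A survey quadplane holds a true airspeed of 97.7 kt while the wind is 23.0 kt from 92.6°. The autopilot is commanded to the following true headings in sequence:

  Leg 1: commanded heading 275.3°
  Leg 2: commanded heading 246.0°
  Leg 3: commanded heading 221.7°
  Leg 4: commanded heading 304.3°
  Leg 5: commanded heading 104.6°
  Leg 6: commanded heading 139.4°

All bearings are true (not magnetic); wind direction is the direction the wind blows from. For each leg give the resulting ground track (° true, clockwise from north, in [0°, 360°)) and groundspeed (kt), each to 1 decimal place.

Leg 1: heading 275.3°; drift -0.5° → track 274.8°, groundspeed 120.7 kt
Leg 2: heading 246.0°; drift +5.0° → track 251.0°, groundspeed 118.7 kt
Leg 3: heading 221.7°; drift +9.0° → track 230.7°, groundspeed 113.6 kt
Leg 4: heading 304.3°; drift -5.9° → track 298.4°, groundspeed 117.9 kt
Leg 5: heading 104.6°; drift +3.6° → track 108.2°, groundspeed 75.4 kt
Leg 6: heading 139.4°; drift +11.6° → track 151.0°, groundspeed 83.7 kt

Leg 1: track=274.8°, groundspeed=120.7 kt
Leg 2: track=251.0°, groundspeed=118.7 kt
Leg 3: track=230.7°, groundspeed=113.6 kt
Leg 4: track=298.4°, groundspeed=117.9 kt
Leg 5: track=108.2°, groundspeed=75.4 kt
Leg 6: track=151.0°, groundspeed=83.7 kt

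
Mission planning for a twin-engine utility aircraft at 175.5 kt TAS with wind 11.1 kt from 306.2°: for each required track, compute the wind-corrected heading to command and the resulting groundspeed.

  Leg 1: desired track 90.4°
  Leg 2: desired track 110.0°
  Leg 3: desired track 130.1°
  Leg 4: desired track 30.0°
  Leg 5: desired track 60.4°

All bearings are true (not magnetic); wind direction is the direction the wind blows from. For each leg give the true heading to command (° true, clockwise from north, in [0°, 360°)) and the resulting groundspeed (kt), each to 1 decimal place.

Leg 1: desired track 90.4°; wind correction -2.1° → command heading 88.3°, groundspeed 184.4 kt
Leg 2: desired track 110.0°; wind correction -1.0° → command heading 109.0°, groundspeed 186.1 kt
Leg 3: desired track 130.1°; wind correction +0.2° → command heading 130.3°, groundspeed 186.6 kt
Leg 4: desired track 30.0°; wind correction -3.6° → command heading 26.4°, groundspeed 174.0 kt
Leg 5: desired track 60.4°; wind correction -3.3° → command heading 57.1°, groundspeed 179.8 kt

Leg 1: heading=88.3°, groundspeed=184.4 kt
Leg 2: heading=109.0°, groundspeed=186.1 kt
Leg 3: heading=130.3°, groundspeed=186.6 kt
Leg 4: heading=26.4°, groundspeed=174.0 kt
Leg 5: heading=57.1°, groundspeed=179.8 kt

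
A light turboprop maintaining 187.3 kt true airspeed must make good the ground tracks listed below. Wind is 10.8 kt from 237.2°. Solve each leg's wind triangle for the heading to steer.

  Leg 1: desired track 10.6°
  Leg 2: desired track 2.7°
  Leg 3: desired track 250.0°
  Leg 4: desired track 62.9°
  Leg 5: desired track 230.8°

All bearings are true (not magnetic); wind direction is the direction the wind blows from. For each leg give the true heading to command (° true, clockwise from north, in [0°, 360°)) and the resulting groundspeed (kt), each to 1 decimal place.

Leg 1: desired track 10.6°; wind correction -2.4° → command heading 8.2°, groundspeed 194.6 kt
Leg 2: desired track 2.7°; wind correction -2.7° → command heading 0.0°, groundspeed 193.4 kt
Leg 3: desired track 250.0°; wind correction -0.7° → command heading 249.3°, groundspeed 176.8 kt
Leg 4: desired track 62.9°; wind correction +0.3° → command heading 63.2°, groundspeed 198.0 kt
Leg 5: desired track 230.8°; wind correction +0.4° → command heading 231.2°, groundspeed 176.6 kt

Leg 1: heading=8.2°, groundspeed=194.6 kt
Leg 2: heading=0.0°, groundspeed=193.4 kt
Leg 3: heading=249.3°, groundspeed=176.8 kt
Leg 4: heading=63.2°, groundspeed=198.0 kt
Leg 5: heading=231.2°, groundspeed=176.6 kt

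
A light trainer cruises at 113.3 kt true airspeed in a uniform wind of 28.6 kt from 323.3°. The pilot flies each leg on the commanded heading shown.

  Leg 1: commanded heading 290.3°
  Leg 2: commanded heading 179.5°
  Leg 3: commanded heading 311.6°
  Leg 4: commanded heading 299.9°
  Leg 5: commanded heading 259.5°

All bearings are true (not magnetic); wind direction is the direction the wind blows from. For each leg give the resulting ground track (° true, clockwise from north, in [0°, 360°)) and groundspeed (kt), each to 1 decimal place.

Leg 1: heading 290.3°; drift -9.9° → track 280.4°, groundspeed 90.7 kt
Leg 2: heading 179.5°; drift -7.1° → track 172.4°, groundspeed 137.4 kt
Leg 3: heading 311.6°; drift -3.9° → track 307.7°, groundspeed 85.5 kt
Leg 4: heading 299.9°; drift -7.4° → track 292.5°, groundspeed 87.8 kt
Leg 5: heading 259.5°; drift -14.3° → track 245.2°, groundspeed 103.9 kt

Leg 1: track=280.4°, groundspeed=90.7 kt
Leg 2: track=172.4°, groundspeed=137.4 kt
Leg 3: track=307.7°, groundspeed=85.5 kt
Leg 4: track=292.5°, groundspeed=87.8 kt
Leg 5: track=245.2°, groundspeed=103.9 kt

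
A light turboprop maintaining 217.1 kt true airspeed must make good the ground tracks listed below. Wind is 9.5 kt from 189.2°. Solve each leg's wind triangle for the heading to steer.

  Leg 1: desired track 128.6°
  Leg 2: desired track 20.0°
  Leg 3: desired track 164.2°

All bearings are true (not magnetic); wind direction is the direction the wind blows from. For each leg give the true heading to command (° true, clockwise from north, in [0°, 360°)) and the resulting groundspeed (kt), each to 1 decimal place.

Leg 1: desired track 128.6°; wind correction +2.2° → command heading 130.8°, groundspeed 212.3 kt
Leg 2: desired track 20.0°; wind correction +0.5° → command heading 20.5°, groundspeed 226.4 kt
Leg 3: desired track 164.2°; wind correction +1.1° → command heading 165.3°, groundspeed 208.5 kt

Leg 1: heading=130.8°, groundspeed=212.3 kt
Leg 2: heading=20.5°, groundspeed=226.4 kt
Leg 3: heading=165.3°, groundspeed=208.5 kt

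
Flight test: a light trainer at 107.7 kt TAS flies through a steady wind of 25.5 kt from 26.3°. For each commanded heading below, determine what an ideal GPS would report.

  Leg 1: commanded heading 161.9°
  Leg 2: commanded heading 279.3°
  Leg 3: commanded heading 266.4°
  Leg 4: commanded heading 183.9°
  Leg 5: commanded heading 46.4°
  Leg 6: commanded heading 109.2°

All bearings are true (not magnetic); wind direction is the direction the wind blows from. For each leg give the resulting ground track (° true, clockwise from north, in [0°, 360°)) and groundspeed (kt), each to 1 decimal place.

Leg 1: heading 161.9°; drift +8.1° → track 170.0°, groundspeed 127.2 kt
Leg 2: heading 279.3°; drift -12.0° → track 267.3°, groundspeed 117.7 kt
Leg 3: heading 266.4°; drift -10.4° → track 256.0°, groundspeed 122.4 kt
Leg 4: heading 183.9°; drift +4.2° → track 188.1°, groundspeed 131.6 kt
Leg 5: heading 46.4°; drift +6.0° → track 52.4°, groundspeed 84.2 kt
Leg 6: heading 109.2°; drift +13.6° → track 122.8°, groundspeed 107.6 kt

Leg 1: track=170.0°, groundspeed=127.2 kt
Leg 2: track=267.3°, groundspeed=117.7 kt
Leg 3: track=256.0°, groundspeed=122.4 kt
Leg 4: track=188.1°, groundspeed=131.6 kt
Leg 5: track=52.4°, groundspeed=84.2 kt
Leg 6: track=122.8°, groundspeed=107.6 kt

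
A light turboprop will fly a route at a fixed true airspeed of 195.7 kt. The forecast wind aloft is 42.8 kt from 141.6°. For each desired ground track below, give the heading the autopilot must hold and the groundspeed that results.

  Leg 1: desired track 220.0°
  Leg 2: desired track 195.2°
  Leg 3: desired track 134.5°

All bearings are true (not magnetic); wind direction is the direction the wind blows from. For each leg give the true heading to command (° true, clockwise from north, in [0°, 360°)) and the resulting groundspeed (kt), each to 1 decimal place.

Leg 1: heading=207.6°, groundspeed=182.6 kt
Leg 2: heading=185.1°, groundspeed=167.2 kt
Leg 3: heading=136.0°, groundspeed=153.2 kt

Leg 1: desired track 220.0°; wind correction -12.4° → command heading 207.6°, groundspeed 182.6 kt
Leg 2: desired track 195.2°; wind correction -10.1° → command heading 185.1°, groundspeed 167.2 kt
Leg 3: desired track 134.5°; wind correction +1.5° → command heading 136.0°, groundspeed 153.2 kt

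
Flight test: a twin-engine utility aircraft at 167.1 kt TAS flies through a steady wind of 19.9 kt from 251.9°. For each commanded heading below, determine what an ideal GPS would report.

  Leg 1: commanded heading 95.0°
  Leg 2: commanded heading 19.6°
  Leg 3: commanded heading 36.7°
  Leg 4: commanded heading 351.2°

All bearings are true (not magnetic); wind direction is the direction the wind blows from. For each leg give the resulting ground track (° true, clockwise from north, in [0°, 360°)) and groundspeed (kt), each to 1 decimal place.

Leg 1: heading 95.0°; drift -2.4° → track 92.6°, groundspeed 185.6 kt
Leg 2: heading 19.6°; drift +5.0° → track 24.6°, groundspeed 180.0 kt
Leg 3: heading 36.7°; drift +3.6° → track 40.3°, groundspeed 183.7 kt
Leg 4: heading 351.2°; drift +6.6° → track 357.8°, groundspeed 171.4 kt

Leg 1: track=92.6°, groundspeed=185.6 kt
Leg 2: track=24.6°, groundspeed=180.0 kt
Leg 3: track=40.3°, groundspeed=183.7 kt
Leg 4: track=357.8°, groundspeed=171.4 kt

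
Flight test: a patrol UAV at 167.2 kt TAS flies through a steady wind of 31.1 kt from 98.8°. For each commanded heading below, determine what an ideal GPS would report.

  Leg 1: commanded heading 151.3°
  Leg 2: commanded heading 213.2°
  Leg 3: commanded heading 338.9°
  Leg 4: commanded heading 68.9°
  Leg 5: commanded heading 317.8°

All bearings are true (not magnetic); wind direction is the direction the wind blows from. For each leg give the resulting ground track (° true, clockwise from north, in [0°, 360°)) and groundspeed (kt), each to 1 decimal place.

Leg 1: track=160.7°, groundspeed=150.3 kt
Leg 2: track=222.1°, groundspeed=182.3 kt
Leg 3: track=330.5°, groundspeed=184.7 kt
Leg 4: track=62.6°, groundspeed=141.1 kt
Leg 5: track=312.0°, groundspeed=192.4 kt

Leg 1: heading 151.3°; drift +9.4° → track 160.7°, groundspeed 150.3 kt
Leg 2: heading 213.2°; drift +8.9° → track 222.1°, groundspeed 182.3 kt
Leg 3: heading 338.9°; drift -8.4° → track 330.5°, groundspeed 184.7 kt
Leg 4: heading 68.9°; drift -6.3° → track 62.6°, groundspeed 141.1 kt
Leg 5: heading 317.8°; drift -5.8° → track 312.0°, groundspeed 192.4 kt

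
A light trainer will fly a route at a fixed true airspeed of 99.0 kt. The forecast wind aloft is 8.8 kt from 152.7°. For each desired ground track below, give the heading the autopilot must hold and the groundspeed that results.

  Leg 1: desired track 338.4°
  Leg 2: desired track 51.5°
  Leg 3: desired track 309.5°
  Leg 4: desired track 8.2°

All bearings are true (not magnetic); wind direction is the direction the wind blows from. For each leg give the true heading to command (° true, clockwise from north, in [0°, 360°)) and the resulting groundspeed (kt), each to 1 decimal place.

Leg 1: desired track 338.4°; wind correction +0.5° → command heading 338.9°, groundspeed 107.8 kt
Leg 2: desired track 51.5°; wind correction +5.0° → command heading 56.5°, groundspeed 100.3 kt
Leg 3: desired track 309.5°; wind correction -2.0° → command heading 307.5°, groundspeed 107.0 kt
Leg 4: desired track 8.2°; wind correction +3.0° → command heading 11.2°, groundspeed 106.0 kt

Leg 1: heading=338.9°, groundspeed=107.8 kt
Leg 2: heading=56.5°, groundspeed=100.3 kt
Leg 3: heading=307.5°, groundspeed=107.0 kt
Leg 4: heading=11.2°, groundspeed=106.0 kt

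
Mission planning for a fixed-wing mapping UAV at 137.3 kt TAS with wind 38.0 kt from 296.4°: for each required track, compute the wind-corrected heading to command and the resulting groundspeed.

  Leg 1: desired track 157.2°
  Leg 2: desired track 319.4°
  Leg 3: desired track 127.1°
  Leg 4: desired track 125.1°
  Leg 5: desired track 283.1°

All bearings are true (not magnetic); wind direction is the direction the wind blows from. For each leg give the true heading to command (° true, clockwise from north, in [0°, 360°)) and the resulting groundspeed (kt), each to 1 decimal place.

Leg 1: heading=167.6°, groundspeed=163.8 kt
Leg 2: heading=313.2°, groundspeed=101.5 kt
Leg 3: heading=130.0°, groundspeed=174.5 kt
Leg 4: heading=127.5°, groundspeed=174.7 kt
Leg 5: heading=286.8°, groundspeed=100.0 kt

Leg 1: desired track 157.2°; wind correction +10.4° → command heading 167.6°, groundspeed 163.8 kt
Leg 2: desired track 319.4°; wind correction -6.2° → command heading 313.2°, groundspeed 101.5 kt
Leg 3: desired track 127.1°; wind correction +2.9° → command heading 130.0°, groundspeed 174.5 kt
Leg 4: desired track 125.1°; wind correction +2.4° → command heading 127.5°, groundspeed 174.7 kt
Leg 5: desired track 283.1°; wind correction +3.7° → command heading 286.8°, groundspeed 100.0 kt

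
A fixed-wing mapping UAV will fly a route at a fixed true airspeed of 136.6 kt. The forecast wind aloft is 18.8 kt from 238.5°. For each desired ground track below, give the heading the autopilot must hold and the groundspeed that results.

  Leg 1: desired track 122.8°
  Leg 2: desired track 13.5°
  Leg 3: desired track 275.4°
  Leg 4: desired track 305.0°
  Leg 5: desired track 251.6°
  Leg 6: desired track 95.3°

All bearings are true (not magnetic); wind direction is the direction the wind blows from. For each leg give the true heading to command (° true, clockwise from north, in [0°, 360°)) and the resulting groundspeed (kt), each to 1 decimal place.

Leg 1: heading=129.9°, groundspeed=143.7 kt
Leg 2: heading=7.9°, groundspeed=149.2 kt
Leg 3: heading=270.7°, groundspeed=121.1 kt
Leg 4: heading=297.7°, groundspeed=128.0 kt
Leg 5: heading=249.8°, groundspeed=118.2 kt
Leg 6: heading=100.0°, groundspeed=151.2 kt

Leg 1: desired track 122.8°; wind correction +7.1° → command heading 129.9°, groundspeed 143.7 kt
Leg 2: desired track 13.5°; wind correction -5.6° → command heading 7.9°, groundspeed 149.2 kt
Leg 3: desired track 275.4°; wind correction -4.7° → command heading 270.7°, groundspeed 121.1 kt
Leg 4: desired track 305.0°; wind correction -7.3° → command heading 297.7°, groundspeed 128.0 kt
Leg 5: desired track 251.6°; wind correction -1.8° → command heading 249.8°, groundspeed 118.2 kt
Leg 6: desired track 95.3°; wind correction +4.7° → command heading 100.0°, groundspeed 151.2 kt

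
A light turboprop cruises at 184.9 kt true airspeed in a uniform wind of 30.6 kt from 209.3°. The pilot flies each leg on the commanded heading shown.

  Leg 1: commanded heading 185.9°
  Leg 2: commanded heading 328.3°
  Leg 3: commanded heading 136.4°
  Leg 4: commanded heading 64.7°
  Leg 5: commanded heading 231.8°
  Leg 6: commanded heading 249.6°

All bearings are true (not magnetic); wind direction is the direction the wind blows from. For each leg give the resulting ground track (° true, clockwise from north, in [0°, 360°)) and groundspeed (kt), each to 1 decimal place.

Leg 1: heading 185.9°; drift -4.4° → track 181.5°, groundspeed 157.3 kt
Leg 2: heading 328.3°; drift +7.6° → track 335.9°, groundspeed 201.5 kt
Leg 3: heading 136.4°; drift -9.4° → track 127.0°, groundspeed 178.3 kt
Leg 4: heading 64.7°; drift -4.8° → track 59.9°, groundspeed 210.6 kt
Leg 5: heading 231.8°; drift +4.3° → track 236.1°, groundspeed 157.1 kt
Leg 6: heading 249.6°; drift +7.0° → track 256.6°, groundspeed 162.8 kt

Leg 1: track=181.5°, groundspeed=157.3 kt
Leg 2: track=335.9°, groundspeed=201.5 kt
Leg 3: track=127.0°, groundspeed=178.3 kt
Leg 4: track=59.9°, groundspeed=210.6 kt
Leg 5: track=236.1°, groundspeed=157.1 kt
Leg 6: track=256.6°, groundspeed=162.8 kt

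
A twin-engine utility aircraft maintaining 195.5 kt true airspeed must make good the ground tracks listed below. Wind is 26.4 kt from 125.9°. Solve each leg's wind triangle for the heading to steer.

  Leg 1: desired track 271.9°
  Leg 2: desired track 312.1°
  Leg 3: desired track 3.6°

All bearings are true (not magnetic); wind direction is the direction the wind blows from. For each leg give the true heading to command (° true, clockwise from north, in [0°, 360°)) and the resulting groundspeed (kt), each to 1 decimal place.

Leg 1: desired track 271.9°; wind correction -4.3° → command heading 267.6°, groundspeed 216.8 kt
Leg 2: desired track 312.1°; wind correction +0.8° → command heading 312.9°, groundspeed 221.7 kt
Leg 3: desired track 3.6°; wind correction +6.6° → command heading 10.2°, groundspeed 208.3 kt

Leg 1: heading=267.6°, groundspeed=216.8 kt
Leg 2: heading=312.9°, groundspeed=221.7 kt
Leg 3: heading=10.2°, groundspeed=208.3 kt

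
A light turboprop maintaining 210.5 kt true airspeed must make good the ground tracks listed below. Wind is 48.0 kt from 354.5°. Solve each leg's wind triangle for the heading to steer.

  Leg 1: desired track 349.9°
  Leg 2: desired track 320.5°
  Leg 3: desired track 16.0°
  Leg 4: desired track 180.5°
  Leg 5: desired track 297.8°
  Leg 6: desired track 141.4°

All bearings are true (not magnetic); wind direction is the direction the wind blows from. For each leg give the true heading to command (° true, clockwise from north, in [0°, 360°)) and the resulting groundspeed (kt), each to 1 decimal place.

Leg 1: heading=350.9°, groundspeed=162.6 kt
Leg 2: heading=327.8°, groundspeed=169.0 kt
Leg 3: heading=11.2°, groundspeed=165.1 kt
Leg 4: heading=181.9°, groundspeed=258.2 kt
Leg 5: heading=308.8°, groundspeed=180.3 kt
Leg 6: heading=134.2°, groundspeed=249.1 kt

Leg 1: desired track 349.9°; wind correction +1.0° → command heading 350.9°, groundspeed 162.6 kt
Leg 2: desired track 320.5°; wind correction +7.3° → command heading 327.8°, groundspeed 169.0 kt
Leg 3: desired track 16.0°; wind correction -4.8° → command heading 11.2°, groundspeed 165.1 kt
Leg 4: desired track 180.5°; wind correction +1.4° → command heading 181.9°, groundspeed 258.2 kt
Leg 5: desired track 297.8°; wind correction +11.0° → command heading 308.8°, groundspeed 180.3 kt
Leg 6: desired track 141.4°; wind correction -7.2° → command heading 134.2°, groundspeed 249.1 kt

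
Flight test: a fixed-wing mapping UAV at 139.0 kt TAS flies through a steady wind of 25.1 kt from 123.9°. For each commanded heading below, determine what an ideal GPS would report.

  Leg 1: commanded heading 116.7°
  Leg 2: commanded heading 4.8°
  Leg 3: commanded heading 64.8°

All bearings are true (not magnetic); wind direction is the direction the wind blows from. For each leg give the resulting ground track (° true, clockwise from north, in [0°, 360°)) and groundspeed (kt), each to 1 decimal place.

Leg 1: heading 116.7°; drift -1.6° → track 115.1°, groundspeed 114.1 kt
Leg 2: heading 4.8°; drift -8.3° → track 356.5°, groundspeed 152.8 kt
Leg 3: heading 64.8°; drift -9.7° → track 55.1°, groundspeed 127.9 kt

Leg 1: track=115.1°, groundspeed=114.1 kt
Leg 2: track=356.5°, groundspeed=152.8 kt
Leg 3: track=55.1°, groundspeed=127.9 kt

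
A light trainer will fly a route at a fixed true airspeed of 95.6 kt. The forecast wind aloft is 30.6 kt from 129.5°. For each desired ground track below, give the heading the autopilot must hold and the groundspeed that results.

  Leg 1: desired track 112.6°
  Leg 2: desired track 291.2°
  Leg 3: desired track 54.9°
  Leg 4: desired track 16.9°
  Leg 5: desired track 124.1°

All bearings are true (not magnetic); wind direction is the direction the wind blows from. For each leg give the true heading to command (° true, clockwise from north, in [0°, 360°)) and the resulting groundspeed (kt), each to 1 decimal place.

Leg 1: desired track 112.6°; wind correction +5.3° → command heading 117.9°, groundspeed 65.9 kt
Leg 2: desired track 291.2°; wind correction -5.8° → command heading 285.4°, groundspeed 124.2 kt
Leg 3: desired track 54.9°; wind correction +18.0° → command heading 72.9°, groundspeed 82.8 kt
Leg 4: desired track 16.9°; wind correction +17.2° → command heading 34.1°, groundspeed 103.1 kt
Leg 5: desired track 124.1°; wind correction +1.7° → command heading 125.8°, groundspeed 65.1 kt

Leg 1: heading=117.9°, groundspeed=65.9 kt
Leg 2: heading=285.4°, groundspeed=124.2 kt
Leg 3: heading=72.9°, groundspeed=82.8 kt
Leg 4: heading=34.1°, groundspeed=103.1 kt
Leg 5: heading=125.8°, groundspeed=65.1 kt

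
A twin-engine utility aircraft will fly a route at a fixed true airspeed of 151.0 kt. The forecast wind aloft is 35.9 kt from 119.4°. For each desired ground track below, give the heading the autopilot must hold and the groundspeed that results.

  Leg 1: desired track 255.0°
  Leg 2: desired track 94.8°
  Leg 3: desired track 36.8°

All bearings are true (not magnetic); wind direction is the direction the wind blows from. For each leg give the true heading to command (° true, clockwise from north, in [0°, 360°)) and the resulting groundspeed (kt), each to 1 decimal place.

Leg 1: heading=245.4°, groundspeed=174.5 kt
Leg 2: heading=100.5°, groundspeed=117.6 kt
Leg 3: heading=50.4°, groundspeed=142.1 kt

Leg 1: desired track 255.0°; wind correction -9.6° → command heading 245.4°, groundspeed 174.5 kt
Leg 2: desired track 94.8°; wind correction +5.7° → command heading 100.5°, groundspeed 117.6 kt
Leg 3: desired track 36.8°; wind correction +13.6° → command heading 50.4°, groundspeed 142.1 kt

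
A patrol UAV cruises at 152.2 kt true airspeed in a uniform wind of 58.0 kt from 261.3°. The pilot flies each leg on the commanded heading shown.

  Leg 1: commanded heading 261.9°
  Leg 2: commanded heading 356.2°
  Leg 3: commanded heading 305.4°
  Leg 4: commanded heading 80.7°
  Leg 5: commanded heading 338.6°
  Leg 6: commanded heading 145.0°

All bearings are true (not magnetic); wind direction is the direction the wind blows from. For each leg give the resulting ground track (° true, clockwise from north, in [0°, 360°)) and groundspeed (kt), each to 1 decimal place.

Leg 1: heading 261.9°; drift +0.4° → track 262.3°, groundspeed 94.2 kt
Leg 2: heading 356.2°; drift +20.2° → track 16.4°, groundspeed 167.4 kt
Leg 3: heading 305.4°; drift +20.1° → track 325.5°, groundspeed 117.7 kt
Leg 4: heading 80.7°; drift +0.2° → track 80.9°, groundspeed 210.2 kt
Leg 5: heading 338.6°; drift +22.1° → track 0.7°, groundspeed 150.5 kt
Leg 6: heading 145.0°; drift -16.3° → track 128.7°, groundspeed 185.3 kt

Leg 1: track=262.3°, groundspeed=94.2 kt
Leg 2: track=16.4°, groundspeed=167.4 kt
Leg 3: track=325.5°, groundspeed=117.7 kt
Leg 4: track=80.9°, groundspeed=210.2 kt
Leg 5: track=0.7°, groundspeed=150.5 kt
Leg 6: track=128.7°, groundspeed=185.3 kt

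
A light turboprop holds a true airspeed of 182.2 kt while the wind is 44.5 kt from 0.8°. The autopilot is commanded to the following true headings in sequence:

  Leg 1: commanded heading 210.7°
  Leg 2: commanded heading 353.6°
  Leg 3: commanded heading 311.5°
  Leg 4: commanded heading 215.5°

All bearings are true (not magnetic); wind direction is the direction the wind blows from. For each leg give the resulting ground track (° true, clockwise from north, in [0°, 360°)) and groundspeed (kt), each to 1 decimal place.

Leg 1: track=205.0°, groundspeed=221.9 kt
Leg 2: track=351.3°, groundspeed=138.2 kt
Leg 3: track=299.1°, groundspeed=156.9 kt
Leg 4: track=208.9°, groundspeed=220.2 kt

Leg 1: heading 210.7°; drift -5.7° → track 205.0°, groundspeed 221.9 kt
Leg 2: heading 353.6°; drift -2.3° → track 351.3°, groundspeed 138.2 kt
Leg 3: heading 311.5°; drift -12.4° → track 299.1°, groundspeed 156.9 kt
Leg 4: heading 215.5°; drift -6.6° → track 208.9°, groundspeed 220.2 kt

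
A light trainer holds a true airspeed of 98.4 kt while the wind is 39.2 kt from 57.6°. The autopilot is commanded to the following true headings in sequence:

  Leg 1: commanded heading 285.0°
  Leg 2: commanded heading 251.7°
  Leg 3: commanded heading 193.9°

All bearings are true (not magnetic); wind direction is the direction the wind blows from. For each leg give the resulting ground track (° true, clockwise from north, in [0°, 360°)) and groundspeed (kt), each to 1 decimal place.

Leg 1: heading 285.0°; drift -13.0° → track 272.0°, groundspeed 128.2 kt
Leg 2: heading 251.7°; drift -4.0° → track 247.7°, groundspeed 136.8 kt
Leg 3: heading 193.9°; drift +12.1° → track 206.0°, groundspeed 129.6 kt

Leg 1: track=272.0°, groundspeed=128.2 kt
Leg 2: track=247.7°, groundspeed=136.8 kt
Leg 3: track=206.0°, groundspeed=129.6 kt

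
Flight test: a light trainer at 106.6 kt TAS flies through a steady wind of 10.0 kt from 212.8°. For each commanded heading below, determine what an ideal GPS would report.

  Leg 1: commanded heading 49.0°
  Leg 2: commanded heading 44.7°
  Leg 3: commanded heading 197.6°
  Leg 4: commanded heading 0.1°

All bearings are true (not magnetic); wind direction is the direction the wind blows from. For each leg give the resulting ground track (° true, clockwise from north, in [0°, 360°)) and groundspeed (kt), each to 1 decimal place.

Leg 1: track=47.6°, groundspeed=116.2 kt
Leg 2: track=43.7°, groundspeed=116.4 kt
Leg 3: track=196.1°, groundspeed=97.0 kt
Leg 4: track=2.8°, groundspeed=115.1 kt

Leg 1: heading 49.0°; drift -1.4° → track 47.6°, groundspeed 116.2 kt
Leg 2: heading 44.7°; drift -1.0° → track 43.7°, groundspeed 116.4 kt
Leg 3: heading 197.6°; drift -1.5° → track 196.1°, groundspeed 97.0 kt
Leg 4: heading 0.1°; drift +2.7° → track 2.8°, groundspeed 115.1 kt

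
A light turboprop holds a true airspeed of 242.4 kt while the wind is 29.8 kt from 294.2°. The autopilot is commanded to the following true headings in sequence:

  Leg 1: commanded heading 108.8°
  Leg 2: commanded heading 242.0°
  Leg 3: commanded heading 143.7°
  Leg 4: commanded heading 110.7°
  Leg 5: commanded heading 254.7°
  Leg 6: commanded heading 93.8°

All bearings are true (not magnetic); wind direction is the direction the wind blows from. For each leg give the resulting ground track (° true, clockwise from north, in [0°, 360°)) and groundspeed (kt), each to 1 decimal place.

Leg 1: heading 108.8°; drift +0.6° → track 109.4°, groundspeed 272.1 kt
Leg 2: heading 242.0°; drift -6.0° → track 236.0°, groundspeed 225.4 kt
Leg 3: heading 143.7°; drift -3.1° → track 140.6°, groundspeed 268.7 kt
Leg 4: heading 110.7°; drift +0.4° → track 111.1°, groundspeed 272.2 kt
Leg 5: heading 254.7°; drift -4.9° → track 249.8°, groundspeed 220.2 kt
Leg 6: heading 93.8°; drift +2.2° → track 96.0°, groundspeed 270.5 kt

Leg 1: track=109.4°, groundspeed=272.1 kt
Leg 2: track=236.0°, groundspeed=225.4 kt
Leg 3: track=140.6°, groundspeed=268.7 kt
Leg 4: track=111.1°, groundspeed=272.2 kt
Leg 5: track=249.8°, groundspeed=220.2 kt
Leg 6: track=96.0°, groundspeed=270.5 kt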